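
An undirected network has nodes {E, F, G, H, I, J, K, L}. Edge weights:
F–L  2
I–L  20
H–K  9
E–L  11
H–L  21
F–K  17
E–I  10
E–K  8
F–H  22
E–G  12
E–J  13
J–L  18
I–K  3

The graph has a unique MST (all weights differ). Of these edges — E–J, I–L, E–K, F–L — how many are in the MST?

3

Kruskal's algorithm — process edges by increasing weight (ties by edge label):
F–L (2): add — endpoints in different components.
I–K (3): add — endpoints in different components.
E–K (8): add — endpoints in different components.
H–K (9): add — endpoints in different components.
E–I (10): skip — E and I already connected.
E–L (11): add — endpoints in different components.
E–G (12): add — endpoints in different components.
E–J (13): add — endpoints in different components.
MST edge set: {F–L, I–K, E–K, H–K, E–L, E–G, E–J}.
Of the listed edges, {E–J, E–K, F–L} are in the MST → 3.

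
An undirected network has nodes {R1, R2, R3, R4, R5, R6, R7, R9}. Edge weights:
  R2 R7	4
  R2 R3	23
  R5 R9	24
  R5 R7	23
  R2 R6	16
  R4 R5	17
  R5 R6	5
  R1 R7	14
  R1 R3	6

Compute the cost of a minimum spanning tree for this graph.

86

Kruskal: consider edges lightest-first.
R2 R7 (4): add — endpoints in different components.
R5 R6 (5): add — endpoints in different components.
R1 R3 (6): add — endpoints in different components.
R1 R7 (14): add — endpoints in different components.
R2 R6 (16): add — endpoints in different components.
R4 R5 (17): add — endpoints in different components.
R2 R3 (23): skip — R3 and R2 already connected.
R5 R7 (23): skip — R7 and R5 already connected.
R5 R9 (24): add — endpoints in different components.
MST edges: R2 R7, R5 R6, R1 R3, R1 R7, R2 R6, R4 R5, R5 R9; total weight 4+5+6+14+16+17+24 = 86.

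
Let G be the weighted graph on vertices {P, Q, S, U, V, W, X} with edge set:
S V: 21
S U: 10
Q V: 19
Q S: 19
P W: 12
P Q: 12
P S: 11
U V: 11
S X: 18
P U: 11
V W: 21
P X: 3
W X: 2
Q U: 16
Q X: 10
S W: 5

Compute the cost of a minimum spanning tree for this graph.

Prim, starting at P.
Step 1: cheapest edge leaving the tree is P X (3); add X.
Step 2: cheapest edge leaving the tree is W X (2); add W.
Step 3: cheapest edge leaving the tree is S W (5); add S.
Step 4: cheapest edge leaving the tree is Q X (10); add Q.
Step 5: cheapest edge leaving the tree is S U (10); add U.
Step 6: cheapest edge leaving the tree is U V (11); add V.
MST edges: P X, W X, S W, Q X, S U, U V; total weight 3+2+5+10+10+11 = 41.

41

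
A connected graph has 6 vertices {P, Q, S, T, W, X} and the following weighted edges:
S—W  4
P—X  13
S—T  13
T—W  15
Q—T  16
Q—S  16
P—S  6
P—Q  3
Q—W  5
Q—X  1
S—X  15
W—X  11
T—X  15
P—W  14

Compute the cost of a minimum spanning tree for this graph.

26

Prim's algorithm from X:
Step 1: cheapest edge leaving the tree is Q—X (1); add Q.
Step 2: cheapest edge leaving the tree is P—Q (3); add P.
Step 3: cheapest edge leaving the tree is Q—W (5); add W.
Step 4: cheapest edge leaving the tree is S—W (4); add S.
Step 5: cheapest edge leaving the tree is S—T (13); add T.
MST edges: Q—X, P—Q, Q—W, S—W, S—T; total weight 1+3+5+4+13 = 26.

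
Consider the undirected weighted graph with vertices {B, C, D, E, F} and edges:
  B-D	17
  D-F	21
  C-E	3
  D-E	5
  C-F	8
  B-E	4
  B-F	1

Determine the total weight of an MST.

13

Prim, starting at D.
Step 1: frontier [D-E 5, B-D 17, D-F 21] → take D-E (5); add E.
Step 2: frontier [B-D 17, D-F 21, C-E 3, B-E 4] → take C-E (3); add C.
Step 3: frontier [C-F 8, B-D 17, D-F 21, B-E 4] → take B-E (4); add B.
Step 4: frontier [B-F 1, C-F 8, D-F 21] → take B-F (1); add F.
MST edges: D-E, C-E, B-E, B-F; total weight 5+3+4+1 = 13.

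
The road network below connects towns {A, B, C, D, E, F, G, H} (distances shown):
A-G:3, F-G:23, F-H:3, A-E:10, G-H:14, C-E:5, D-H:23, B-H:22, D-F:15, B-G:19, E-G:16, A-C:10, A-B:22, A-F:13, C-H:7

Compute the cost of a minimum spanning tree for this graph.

62

Kruskal's algorithm — process edges by increasing weight (ties by edge label):
A-G (3): add — endpoints in different components.
F-H (3): add — endpoints in different components.
C-E (5): add — endpoints in different components.
C-H (7): add — endpoints in different components.
A-C (10): add — endpoints in different components.
A-E (10): skip — A and E already connected.
A-F (13): skip — A and F already connected.
G-H (14): skip — G and H already connected.
D-F (15): add — endpoints in different components.
E-G (16): skip — E and G already connected.
B-G (19): add — endpoints in different components.
MST edges: A-G, F-H, C-E, C-H, A-C, D-F, B-G; total weight 3+3+5+7+10+15+19 = 62.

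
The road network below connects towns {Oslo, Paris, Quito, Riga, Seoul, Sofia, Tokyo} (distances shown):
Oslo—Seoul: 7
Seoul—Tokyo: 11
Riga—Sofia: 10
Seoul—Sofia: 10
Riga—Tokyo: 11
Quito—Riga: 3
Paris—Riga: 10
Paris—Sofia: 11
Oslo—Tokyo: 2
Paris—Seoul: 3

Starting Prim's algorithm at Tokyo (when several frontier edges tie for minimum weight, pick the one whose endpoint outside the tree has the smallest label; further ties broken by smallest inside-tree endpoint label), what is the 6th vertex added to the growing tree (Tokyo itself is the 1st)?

Quito

Prim's algorithm from Tokyo:
Step 1: frontier [Oslo—Tokyo 2, Riga—Tokyo 11, Seoul—Tokyo 11] → take Oslo—Tokyo (2); add Oslo.
Step 2: frontier [Oslo—Seoul 7, Riga—Tokyo 11, Seoul—Tokyo 11] → take Oslo—Seoul (7); add Seoul.
Step 3: frontier [Paris—Seoul 3, Seoul—Sofia 10, Riga—Tokyo 11] → take Paris—Seoul (3); add Paris.
Step 4: frontier [Paris—Riga 10, Paris—Sofia 11, Seoul—Sofia 10, Riga—Tokyo 11] → take Paris—Riga (10); add Riga.
Step 5: frontier [Paris—Sofia 11, Quito—Riga 3, Riga—Sofia 10, Seoul—Sofia 10] → take Quito—Riga (3); add Quito.
Step 6: frontier [Paris—Sofia 11, Riga—Sofia 10, Seoul—Sofia 10] → take Riga—Sofia (10); add Sofia.
Vertex order: Tokyo, Oslo, Seoul, Paris, Riga, Quito, Sofia. The 6th vertex is Quito.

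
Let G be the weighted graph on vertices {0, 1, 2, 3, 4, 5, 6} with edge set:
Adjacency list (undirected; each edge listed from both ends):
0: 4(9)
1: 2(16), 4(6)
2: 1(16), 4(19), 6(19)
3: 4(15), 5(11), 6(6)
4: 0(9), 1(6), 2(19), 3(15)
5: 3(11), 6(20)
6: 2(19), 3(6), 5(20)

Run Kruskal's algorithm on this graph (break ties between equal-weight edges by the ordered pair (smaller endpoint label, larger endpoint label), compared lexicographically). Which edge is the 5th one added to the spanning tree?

Kruskal: consider edges lightest-first.
1-4 (6): add — endpoints in different components.
3-6 (6): add — endpoints in different components.
0-4 (9): add — endpoints in different components.
3-5 (11): add — endpoints in different components.
3-4 (15): add — endpoints in different components.
1-2 (16): add — endpoints in different components.
The 5th edge added is 3-4.

3-4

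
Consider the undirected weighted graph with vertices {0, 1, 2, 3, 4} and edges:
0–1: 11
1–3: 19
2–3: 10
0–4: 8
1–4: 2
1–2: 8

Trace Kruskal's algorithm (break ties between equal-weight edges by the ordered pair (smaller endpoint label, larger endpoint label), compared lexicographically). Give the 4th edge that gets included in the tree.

2-3

Kruskal's algorithm — process edges by increasing weight (ties by edge label):
1–4 (2): add. Components now {0} {1,4} {2} {3}
0–4 (8): add. Components now {0,1,4} {2} {3}
1–2 (8): add. Components now {0,1,2,4} {3}
2–3 (10): add. Components now {0,1,2,3,4}
The 4th edge added is 2–3.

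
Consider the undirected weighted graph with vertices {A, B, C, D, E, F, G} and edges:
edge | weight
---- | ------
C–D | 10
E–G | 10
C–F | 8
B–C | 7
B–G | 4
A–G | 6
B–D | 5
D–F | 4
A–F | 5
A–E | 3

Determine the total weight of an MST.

Prim, starting at E.
Step 1: frontier [A–E 3, E–G 10] → take A–E (3); add A.
Step 2: frontier [A–F 5, A–G 6, E–G 10] → take A–F (5); add F.
Step 3: frontier [A–G 6, E–G 10, D–F 4, C–F 8] → take D–F (4); add D.
Step 4: frontier [A–G 6, B–D 5, C–D 10, E–G 10, C–F 8] → take B–D (5); add B.
Step 5: frontier [A–G 6, B–G 4, B–C 7, C–D 10, E–G 10, C–F 8] → take B–G (4); add G.
Step 6: frontier [B–C 7, C–D 10, C–F 8] → take B–C (7); add C.
MST edges: A–E, A–F, D–F, B–D, B–G, B–C; total weight 3+5+4+5+4+7 = 28.

28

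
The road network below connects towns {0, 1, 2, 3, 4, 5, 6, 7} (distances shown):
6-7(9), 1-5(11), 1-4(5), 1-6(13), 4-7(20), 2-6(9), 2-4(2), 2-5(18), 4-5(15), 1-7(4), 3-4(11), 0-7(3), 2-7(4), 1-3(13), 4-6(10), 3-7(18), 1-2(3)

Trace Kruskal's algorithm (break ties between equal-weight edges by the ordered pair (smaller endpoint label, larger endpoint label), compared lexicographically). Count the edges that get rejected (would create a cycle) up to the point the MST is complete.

4

Kruskal: consider edges lightest-first.
2-4 (2): add — endpoints in different components.
0-7 (3): add — endpoints in different components.
1-2 (3): add — endpoints in different components.
1-7 (4): add — endpoints in different components.
2-7 (4): skip — 2 and 7 already connected.
1-4 (5): skip — 1 and 4 already connected.
2-6 (9): add — endpoints in different components.
6-7 (9): skip — 6 and 7 already connected.
4-6 (10): skip — 4 and 6 already connected.
1-5 (11): add — endpoints in different components.
3-4 (11): add — endpoints in different components.
Edges rejected before the tree was complete: 4.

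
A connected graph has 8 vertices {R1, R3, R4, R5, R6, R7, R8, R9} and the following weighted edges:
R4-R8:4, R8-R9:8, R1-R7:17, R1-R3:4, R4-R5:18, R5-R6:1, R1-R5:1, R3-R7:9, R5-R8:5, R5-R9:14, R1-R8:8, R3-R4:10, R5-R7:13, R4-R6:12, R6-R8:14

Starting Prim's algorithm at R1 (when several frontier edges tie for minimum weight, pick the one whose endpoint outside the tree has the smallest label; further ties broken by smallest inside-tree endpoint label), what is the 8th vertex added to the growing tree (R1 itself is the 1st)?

R7

Grow the tree from R1 using Prim:
Step 1: cheapest edge leaving the tree is R1-R5 (1); add R5.
Step 2: cheapest edge leaving the tree is R5-R6 (1); add R6.
Step 3: cheapest edge leaving the tree is R1-R3 (4); add R3.
Step 4: cheapest edge leaving the tree is R5-R8 (5); add R8.
Step 5: cheapest edge leaving the tree is R4-R8 (4); add R4.
Step 6: cheapest edge leaving the tree is R8-R9 (8); add R9.
Step 7: cheapest edge leaving the tree is R3-R7 (9); add R7.
Vertex order: R1, R5, R6, R3, R8, R4, R9, R7. The 8th vertex is R7.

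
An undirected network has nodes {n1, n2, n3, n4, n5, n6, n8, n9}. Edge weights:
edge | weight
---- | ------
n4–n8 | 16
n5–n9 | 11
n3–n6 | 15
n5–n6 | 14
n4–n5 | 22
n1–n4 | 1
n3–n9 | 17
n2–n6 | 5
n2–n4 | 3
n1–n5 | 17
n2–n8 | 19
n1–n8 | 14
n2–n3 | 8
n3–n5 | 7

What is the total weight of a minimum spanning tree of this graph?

Sort edges by weight, then run Kruskal:
n1–n4 (1): add — endpoints in different components.
n2–n4 (3): add — endpoints in different components.
n2–n6 (5): add — endpoints in different components.
n3–n5 (7): add — endpoints in different components.
n2–n3 (8): add — endpoints in different components.
n5–n9 (11): add — endpoints in different components.
n1–n8 (14): add — endpoints in different components.
MST edges: n1–n4, n2–n4, n2–n6, n3–n5, n2–n3, n5–n9, n1–n8; total weight 1+3+5+7+8+11+14 = 49.

49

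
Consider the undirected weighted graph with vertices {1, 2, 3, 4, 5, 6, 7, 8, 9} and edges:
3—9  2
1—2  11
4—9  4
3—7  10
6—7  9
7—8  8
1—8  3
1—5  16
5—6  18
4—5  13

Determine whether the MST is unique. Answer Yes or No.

Sort edges by weight, then run Kruskal:
3—9 (2): add — endpoints in different components.
1—8 (3): add — endpoints in different components.
4—9 (4): add — endpoints in different components.
7—8 (8): add — endpoints in different components.
6—7 (9): add — endpoints in different components.
3—7 (10): add — endpoints in different components.
1—2 (11): add — endpoints in different components.
4—5 (13): add — endpoints in different components.
Every non-tree edge has weight strictly greater than the heaviest edge on the tree path between its endpoints, so the MST is unique.

Yes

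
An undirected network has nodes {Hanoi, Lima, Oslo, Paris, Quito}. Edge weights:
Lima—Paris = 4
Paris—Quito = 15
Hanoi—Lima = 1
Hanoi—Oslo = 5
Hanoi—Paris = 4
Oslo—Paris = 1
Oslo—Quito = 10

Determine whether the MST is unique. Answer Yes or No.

No

Kruskal's algorithm — process edges by increasing weight (ties by edge label):
Hanoi—Lima (1): add. Components now {Quito} {Paris} {Hanoi,Lima} {Oslo}
Oslo—Paris (1): add. Components now {Quito} {Oslo,Paris} {Hanoi,Lima}
Hanoi—Paris (4): add. Components now {Quito} {Hanoi,Lima,Oslo,Paris}
Lima—Paris (4): skip — Paris and Lima already connected.
Hanoi—Oslo (5): skip — Hanoi and Oslo already connected.
Oslo—Quito (10): add. Components now {Hanoi,Lima,Oslo,Paris,Quito}
Non-tree edge Lima—Paris has weight 4, equal to the heaviest edge on its tree cycle — swapping gives another MST of the same weight. Not unique.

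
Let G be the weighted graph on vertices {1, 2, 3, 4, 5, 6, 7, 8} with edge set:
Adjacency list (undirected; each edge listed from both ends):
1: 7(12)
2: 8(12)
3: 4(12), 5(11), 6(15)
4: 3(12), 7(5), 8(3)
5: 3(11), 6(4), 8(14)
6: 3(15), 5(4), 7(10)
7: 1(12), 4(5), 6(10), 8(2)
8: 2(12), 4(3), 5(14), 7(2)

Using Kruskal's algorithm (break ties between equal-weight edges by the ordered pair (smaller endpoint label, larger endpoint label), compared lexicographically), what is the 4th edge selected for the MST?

6-7

Kruskal's algorithm — process edges by increasing weight (ties by edge label):
7 8 (2): add — endpoints in different components.
4 8 (3): add — endpoints in different components.
5 6 (4): add — endpoints in different components.
4 7 (5): skip — 4 and 7 already connected.
6 7 (10): add — endpoints in different components.
3 5 (11): add — endpoints in different components.
1 7 (12): add — endpoints in different components.
2 8 (12): add — endpoints in different components.
The 4th edge added is 6 7.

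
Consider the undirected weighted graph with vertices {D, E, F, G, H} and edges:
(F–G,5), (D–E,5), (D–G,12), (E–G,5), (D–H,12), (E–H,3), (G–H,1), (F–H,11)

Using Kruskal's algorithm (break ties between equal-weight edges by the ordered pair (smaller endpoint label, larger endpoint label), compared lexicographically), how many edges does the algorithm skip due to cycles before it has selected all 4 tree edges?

1

Kruskal's algorithm — process edges by increasing weight (ties by edge label):
G–H (1): add — endpoints in different components.
E–H (3): add — endpoints in different components.
D–E (5): add — endpoints in different components.
E–G (5): skip — E and G already connected.
F–G (5): add — endpoints in different components.
Edges rejected before the tree was complete: 1.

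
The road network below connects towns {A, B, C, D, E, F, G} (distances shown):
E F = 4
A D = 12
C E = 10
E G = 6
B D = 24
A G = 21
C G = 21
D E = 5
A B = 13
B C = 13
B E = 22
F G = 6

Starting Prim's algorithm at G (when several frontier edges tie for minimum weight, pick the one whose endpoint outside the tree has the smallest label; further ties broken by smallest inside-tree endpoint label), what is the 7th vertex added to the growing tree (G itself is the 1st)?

B

Prim's algorithm from G:
Step 1: cheapest edge leaving the tree is E G (6); add E.
Step 2: cheapest edge leaving the tree is E F (4); add F.
Step 3: cheapest edge leaving the tree is D E (5); add D.
Step 4: cheapest edge leaving the tree is C E (10); add C.
Step 5: cheapest edge leaving the tree is A D (12); add A.
Step 6: cheapest edge leaving the tree is A B (13); add B.
Vertex order: G, E, F, D, C, A, B. The 7th vertex is B.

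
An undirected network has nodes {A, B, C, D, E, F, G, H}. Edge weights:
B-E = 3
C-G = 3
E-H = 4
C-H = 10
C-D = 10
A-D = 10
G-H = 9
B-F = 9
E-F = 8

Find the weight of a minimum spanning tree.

47

Prim's algorithm from F:
Step 1: frontier [E-F 8, B-F 9] → take E-F (8); add E.
Step 2: frontier [B-E 3, E-H 4, B-F 9] → take B-E (3); add B.
Step 3: frontier [E-H 4] → take E-H (4); add H.
Step 4: frontier [G-H 9, C-H 10] → take G-H (9); add G.
Step 5: frontier [C-G 3, C-H 10] → take C-G (3); add C.
Step 6: frontier [C-D 10] → take C-D (10); add D.
Step 7: frontier [A-D 10] → take A-D (10); add A.
MST edges: E-F, B-E, E-H, G-H, C-G, C-D, A-D; total weight 8+3+4+9+3+10+10 = 47.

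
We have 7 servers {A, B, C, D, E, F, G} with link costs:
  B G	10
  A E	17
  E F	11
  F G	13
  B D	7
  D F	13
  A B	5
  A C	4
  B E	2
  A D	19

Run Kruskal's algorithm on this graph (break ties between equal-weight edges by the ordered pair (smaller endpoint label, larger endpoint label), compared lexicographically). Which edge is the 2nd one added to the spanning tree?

Sort edges by weight, then run Kruskal:
B E (2): add. Components now {A} {B,E} {C} {D} {F} {G}
A C (4): add. Components now {A,C} {B,E} {D} {F} {G}
A B (5): add. Components now {A,B,C,E} {D} {F} {G}
B D (7): add. Components now {A,B,C,D,E} {F} {G}
B G (10): add. Components now {A,B,C,D,E,G} {F}
E F (11): add. Components now {A,B,C,D,E,F,G}
The 2nd edge added is A C.

A-C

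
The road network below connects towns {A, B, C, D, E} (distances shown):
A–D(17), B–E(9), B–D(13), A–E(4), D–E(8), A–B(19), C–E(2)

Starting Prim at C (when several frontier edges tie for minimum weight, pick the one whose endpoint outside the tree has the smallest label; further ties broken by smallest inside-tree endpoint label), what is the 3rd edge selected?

D-E

Prim, starting at C.
Step 1: cheapest edge leaving the tree is C–E (2); add E.
Step 2: cheapest edge leaving the tree is A–E (4); add A.
Step 3: cheapest edge leaving the tree is D–E (8); add D.
Step 4: cheapest edge leaving the tree is B–E (9); add B.
The 3rd edge added is D–E.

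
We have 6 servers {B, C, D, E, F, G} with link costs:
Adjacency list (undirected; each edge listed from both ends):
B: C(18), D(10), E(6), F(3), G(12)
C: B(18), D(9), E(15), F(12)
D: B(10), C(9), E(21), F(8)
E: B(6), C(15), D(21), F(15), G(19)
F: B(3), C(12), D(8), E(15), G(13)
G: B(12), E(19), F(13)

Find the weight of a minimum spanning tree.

Prim, starting at B.
Step 1: cheapest edge leaving the tree is B F (3); add F.
Step 2: cheapest edge leaving the tree is B E (6); add E.
Step 3: cheapest edge leaving the tree is D F (8); add D.
Step 4: cheapest edge leaving the tree is C D (9); add C.
Step 5: cheapest edge leaving the tree is B G (12); add G.
MST edges: B F, B E, D F, C D, B G; total weight 3+6+8+9+12 = 38.

38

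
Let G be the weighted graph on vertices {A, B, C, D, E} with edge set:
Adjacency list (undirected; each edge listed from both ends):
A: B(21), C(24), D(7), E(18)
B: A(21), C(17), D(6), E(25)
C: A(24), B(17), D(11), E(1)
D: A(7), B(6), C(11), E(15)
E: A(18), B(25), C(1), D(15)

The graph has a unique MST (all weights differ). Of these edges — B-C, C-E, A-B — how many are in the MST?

Sort edges by weight, then run Kruskal:
C-E (1): add. Components now {A} {B} {C,E} {D}
B-D (6): add. Components now {A} {B,D} {C,E}
A-D (7): add. Components now {A,B,D} {C,E}
C-D (11): add. Components now {A,B,C,D,E}
MST edge set: {C-E, B-D, A-D, C-D}.
Of the listed edges, {C-E} are in the MST → 1.

1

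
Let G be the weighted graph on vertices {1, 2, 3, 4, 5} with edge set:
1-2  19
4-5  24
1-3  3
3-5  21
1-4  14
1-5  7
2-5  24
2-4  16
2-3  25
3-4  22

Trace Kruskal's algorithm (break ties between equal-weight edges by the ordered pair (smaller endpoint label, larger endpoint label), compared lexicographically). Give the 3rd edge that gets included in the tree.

1-4

Sort edges by weight, then run Kruskal:
1-3 (3): add — endpoints in different components.
1-5 (7): add — endpoints in different components.
1-4 (14): add — endpoints in different components.
2-4 (16): add — endpoints in different components.
The 3rd edge added is 1-4.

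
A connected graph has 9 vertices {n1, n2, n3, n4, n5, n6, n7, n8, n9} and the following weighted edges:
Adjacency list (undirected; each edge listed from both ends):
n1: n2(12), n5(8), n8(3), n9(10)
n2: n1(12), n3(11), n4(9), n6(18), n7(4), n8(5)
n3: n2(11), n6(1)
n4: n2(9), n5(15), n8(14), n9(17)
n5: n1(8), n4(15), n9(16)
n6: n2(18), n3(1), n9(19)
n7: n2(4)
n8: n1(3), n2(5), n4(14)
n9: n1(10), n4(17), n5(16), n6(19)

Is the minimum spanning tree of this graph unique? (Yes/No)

Sort edges by weight, then run Kruskal:
n3 n6 (1): add — endpoints in different components.
n1 n8 (3): add — endpoints in different components.
n2 n7 (4): add — endpoints in different components.
n2 n8 (5): add — endpoints in different components.
n1 n5 (8): add — endpoints in different components.
n2 n4 (9): add — endpoints in different components.
n1 n9 (10): add — endpoints in different components.
n2 n3 (11): add — endpoints in different components.
Every non-tree edge has weight strictly greater than the heaviest edge on the tree path between its endpoints, so the MST is unique.

Yes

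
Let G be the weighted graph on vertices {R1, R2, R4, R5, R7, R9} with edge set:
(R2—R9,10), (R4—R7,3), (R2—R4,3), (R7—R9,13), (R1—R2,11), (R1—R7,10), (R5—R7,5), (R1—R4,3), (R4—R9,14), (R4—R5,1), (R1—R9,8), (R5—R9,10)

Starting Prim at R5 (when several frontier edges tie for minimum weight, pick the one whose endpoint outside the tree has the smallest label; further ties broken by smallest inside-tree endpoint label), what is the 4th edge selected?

R4-R7

Prim's algorithm from R5:
Step 1: frontier [R4—R5 1, R5—R7 5, R5—R9 10] → take R4—R5 (1); add R4.
Step 2: frontier [R1—R4 3, R2—R4 3, R4—R7 3, R4—R9 14, R5—R7 5, R5—R9 10] → take R1—R4 (3); add R1.
Step 3: frontier [R1—R9 8, R1—R7 10, R1—R2 11, R2—R4 3, R4—R7 3, R4—R9 14, R5—R7 5, R5—R9 10] → take R2—R4 (3); add R2.
Step 4: frontier [R1—R9 8, R1—R7 10, R2—R9 10, R4—R7 3, R4—R9 14, R5—R7 5, R5—R9 10] → take R4—R7 (3); add R7.
Step 5: frontier [R1—R9 8, R2—R9 10, R4—R9 14, R5—R9 10, R7—R9 13] → take R1—R9 (8); add R9.
The 4th edge added is R4—R7.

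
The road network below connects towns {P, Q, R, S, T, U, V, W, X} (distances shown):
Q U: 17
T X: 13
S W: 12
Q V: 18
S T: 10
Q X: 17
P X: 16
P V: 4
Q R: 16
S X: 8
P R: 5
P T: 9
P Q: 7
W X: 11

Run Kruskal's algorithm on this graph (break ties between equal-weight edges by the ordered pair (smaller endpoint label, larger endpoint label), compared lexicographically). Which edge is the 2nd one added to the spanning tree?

P-R

Kruskal's algorithm — process edges by increasing weight (ties by edge label):
P V (4): add — endpoints in different components.
P R (5): add — endpoints in different components.
P Q (7): add — endpoints in different components.
S X (8): add — endpoints in different components.
P T (9): add — endpoints in different components.
S T (10): add — endpoints in different components.
W X (11): add — endpoints in different components.
S W (12): skip — W and S already connected.
T X (13): skip — T and X already connected.
P X (16): skip — P and X already connected.
Q R (16): skip — Q and R already connected.
Q U (17): add — endpoints in different components.
The 2nd edge added is P R.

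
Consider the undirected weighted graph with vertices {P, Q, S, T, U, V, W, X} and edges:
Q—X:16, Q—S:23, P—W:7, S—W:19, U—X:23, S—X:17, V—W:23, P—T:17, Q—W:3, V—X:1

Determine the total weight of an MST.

84

Grow the tree from W using Prim:
Step 1: cheapest edge leaving the tree is Q—W (3); add Q.
Step 2: cheapest edge leaving the tree is P—W (7); add P.
Step 3: cheapest edge leaving the tree is Q—X (16); add X.
Step 4: cheapest edge leaving the tree is V—X (1); add V.
Step 5: cheapest edge leaving the tree is S—X (17); add S.
Step 6: cheapest edge leaving the tree is P—T (17); add T.
Step 7: cheapest edge leaving the tree is U—X (23); add U.
MST edges: Q—W, P—W, Q—X, V—X, S—X, P—T, U—X; total weight 3+7+16+1+17+17+23 = 84.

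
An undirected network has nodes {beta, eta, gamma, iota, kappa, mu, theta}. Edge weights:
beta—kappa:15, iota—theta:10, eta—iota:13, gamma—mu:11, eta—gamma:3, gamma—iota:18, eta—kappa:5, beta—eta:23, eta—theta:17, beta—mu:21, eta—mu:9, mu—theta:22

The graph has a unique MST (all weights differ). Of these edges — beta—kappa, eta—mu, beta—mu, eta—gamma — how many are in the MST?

3

Kruskal's algorithm — process edges by increasing weight (ties by edge label):
eta—gamma (3): add — endpoints in different components.
eta—kappa (5): add — endpoints in different components.
eta—mu (9): add — endpoints in different components.
iota—theta (10): add — endpoints in different components.
gamma—mu (11): skip — gamma and mu already connected.
eta—iota (13): add — endpoints in different components.
beta—kappa (15): add — endpoints in different components.
MST edge set: {eta—gamma, eta—kappa, eta—mu, iota—theta, eta—iota, beta—kappa}.
Of the listed edges, {beta—kappa, eta—mu, eta—gamma} are in the MST → 3.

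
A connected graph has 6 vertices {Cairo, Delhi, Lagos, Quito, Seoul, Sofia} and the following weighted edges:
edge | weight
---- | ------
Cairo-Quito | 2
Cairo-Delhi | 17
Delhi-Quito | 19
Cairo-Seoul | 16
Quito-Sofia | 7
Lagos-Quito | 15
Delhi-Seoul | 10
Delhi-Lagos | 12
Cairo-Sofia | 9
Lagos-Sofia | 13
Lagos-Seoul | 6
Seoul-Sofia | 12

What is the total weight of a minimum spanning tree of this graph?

Prim's algorithm from Lagos:
Step 1: cheapest edge leaving the tree is Lagos-Seoul (6); add Seoul.
Step 2: cheapest edge leaving the tree is Delhi-Seoul (10); add Delhi.
Step 3: cheapest edge leaving the tree is Seoul-Sofia (12); add Sofia.
Step 4: cheapest edge leaving the tree is Quito-Sofia (7); add Quito.
Step 5: cheapest edge leaving the tree is Cairo-Quito (2); add Cairo.
MST edges: Lagos-Seoul, Delhi-Seoul, Seoul-Sofia, Quito-Sofia, Cairo-Quito; total weight 6+10+12+7+2 = 37.

37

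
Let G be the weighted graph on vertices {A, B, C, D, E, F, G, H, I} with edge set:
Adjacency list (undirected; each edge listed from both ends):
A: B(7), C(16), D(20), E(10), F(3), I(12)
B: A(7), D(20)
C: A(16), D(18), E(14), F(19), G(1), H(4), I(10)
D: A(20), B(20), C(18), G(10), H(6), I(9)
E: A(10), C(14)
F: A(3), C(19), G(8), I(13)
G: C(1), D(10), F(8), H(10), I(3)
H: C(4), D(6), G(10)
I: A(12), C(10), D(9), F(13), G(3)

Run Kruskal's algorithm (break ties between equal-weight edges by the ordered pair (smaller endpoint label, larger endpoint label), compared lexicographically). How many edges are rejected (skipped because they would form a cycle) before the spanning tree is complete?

Kruskal's algorithm — process edges by increasing weight (ties by edge label):
C G (1): add — endpoints in different components.
A F (3): add — endpoints in different components.
G I (3): add — endpoints in different components.
C H (4): add — endpoints in different components.
D H (6): add — endpoints in different components.
A B (7): add — endpoints in different components.
F G (8): add — endpoints in different components.
D I (9): skip — D and I already connected.
A E (10): add — endpoints in different components.
Edges rejected before the tree was complete: 1.

1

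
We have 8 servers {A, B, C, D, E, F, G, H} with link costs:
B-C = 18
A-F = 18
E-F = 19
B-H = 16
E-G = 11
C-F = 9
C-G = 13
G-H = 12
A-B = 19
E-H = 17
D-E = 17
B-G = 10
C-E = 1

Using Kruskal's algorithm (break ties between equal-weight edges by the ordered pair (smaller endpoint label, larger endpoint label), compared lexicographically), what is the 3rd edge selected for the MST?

B-G

Kruskal's algorithm — process edges by increasing weight (ties by edge label):
C-E (1): add — endpoints in different components.
C-F (9): add — endpoints in different components.
B-G (10): add — endpoints in different components.
E-G (11): add — endpoints in different components.
G-H (12): add — endpoints in different components.
C-G (13): skip — C and G already connected.
B-H (16): skip — B and H already connected.
D-E (17): add — endpoints in different components.
E-H (17): skip — E and H already connected.
A-F (18): add — endpoints in different components.
The 3rd edge added is B-G.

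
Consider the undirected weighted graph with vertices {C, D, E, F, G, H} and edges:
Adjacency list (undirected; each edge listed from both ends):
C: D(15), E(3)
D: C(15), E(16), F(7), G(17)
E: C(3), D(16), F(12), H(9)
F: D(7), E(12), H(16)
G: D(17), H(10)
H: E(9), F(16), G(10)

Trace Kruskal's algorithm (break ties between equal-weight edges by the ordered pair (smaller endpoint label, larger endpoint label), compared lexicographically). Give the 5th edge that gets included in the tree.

Kruskal: consider edges lightest-first.
C-E (3): add — endpoints in different components.
D-F (7): add — endpoints in different components.
E-H (9): add — endpoints in different components.
G-H (10): add — endpoints in different components.
E-F (12): add — endpoints in different components.
The 5th edge added is E-F.

E-F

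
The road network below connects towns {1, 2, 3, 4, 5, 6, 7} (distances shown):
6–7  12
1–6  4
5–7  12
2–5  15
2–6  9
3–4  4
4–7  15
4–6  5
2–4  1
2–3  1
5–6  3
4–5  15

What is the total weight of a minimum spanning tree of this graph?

Kruskal: consider edges lightest-first.
2–3 (1): add — endpoints in different components.
2–4 (1): add — endpoints in different components.
5–6 (3): add — endpoints in different components.
1–6 (4): add — endpoints in different components.
3–4 (4): skip — 3 and 4 already connected.
4–6 (5): add — endpoints in different components.
2–6 (9): skip — 2 and 6 already connected.
5–7 (12): add — endpoints in different components.
MST edges: 2–3, 2–4, 5–6, 1–6, 4–6, 5–7; total weight 1+1+3+4+5+12 = 26.

26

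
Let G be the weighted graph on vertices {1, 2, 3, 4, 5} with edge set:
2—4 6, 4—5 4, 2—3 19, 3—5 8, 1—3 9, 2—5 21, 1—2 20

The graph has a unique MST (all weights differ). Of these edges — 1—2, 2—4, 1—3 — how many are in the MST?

Kruskal: consider edges lightest-first.
4—5 (4): add. Components now {1} {2} {3} {4,5}
2—4 (6): add. Components now {1} {2,4,5} {3}
3—5 (8): add. Components now {1} {2,3,4,5}
1—3 (9): add. Components now {1,2,3,4,5}
MST edge set: {4—5, 2—4, 3—5, 1—3}.
Of the listed edges, {2—4, 1—3} are in the MST → 2.

2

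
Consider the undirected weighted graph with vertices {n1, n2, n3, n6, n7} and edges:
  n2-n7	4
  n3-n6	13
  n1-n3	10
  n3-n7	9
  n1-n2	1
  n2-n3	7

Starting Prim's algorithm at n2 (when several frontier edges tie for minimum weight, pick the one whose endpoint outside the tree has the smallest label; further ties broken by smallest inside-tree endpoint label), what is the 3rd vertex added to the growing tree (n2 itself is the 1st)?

Prim's algorithm from n2:
Step 1: cheapest edge leaving the tree is n1-n2 (1); add n1.
Step 2: cheapest edge leaving the tree is n2-n7 (4); add n7.
Step 3: cheapest edge leaving the tree is n2-n3 (7); add n3.
Step 4: cheapest edge leaving the tree is n3-n6 (13); add n6.
Vertex order: n2, n1, n7, n3, n6. The 3rd vertex is n7.

n7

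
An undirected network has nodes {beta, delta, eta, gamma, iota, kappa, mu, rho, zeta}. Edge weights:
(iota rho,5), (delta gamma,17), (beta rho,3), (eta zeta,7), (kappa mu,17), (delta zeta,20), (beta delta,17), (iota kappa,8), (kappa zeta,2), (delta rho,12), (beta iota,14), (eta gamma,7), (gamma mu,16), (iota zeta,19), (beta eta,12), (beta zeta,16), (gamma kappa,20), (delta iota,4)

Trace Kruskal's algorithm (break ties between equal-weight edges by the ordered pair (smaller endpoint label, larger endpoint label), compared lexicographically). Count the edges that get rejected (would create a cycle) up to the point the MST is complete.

4

Kruskal's algorithm — process edges by increasing weight (ties by edge label):
kappa zeta (2): add — endpoints in different components.
beta rho (3): add — endpoints in different components.
delta iota (4): add — endpoints in different components.
iota rho (5): add — endpoints in different components.
eta gamma (7): add — endpoints in different components.
eta zeta (7): add — endpoints in different components.
iota kappa (8): add — endpoints in different components.
beta eta (12): skip — beta and eta already connected.
delta rho (12): skip — delta and rho already connected.
beta iota (14): skip — iota and beta already connected.
beta zeta (16): skip — zeta and beta already connected.
gamma mu (16): add — endpoints in different components.
Edges rejected before the tree was complete: 4.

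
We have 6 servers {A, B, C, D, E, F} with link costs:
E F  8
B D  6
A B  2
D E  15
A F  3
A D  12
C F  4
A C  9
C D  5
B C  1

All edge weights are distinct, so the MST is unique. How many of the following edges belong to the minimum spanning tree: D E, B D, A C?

Kruskal: consider edges lightest-first.
B C (1): add — endpoints in different components.
A B (2): add — endpoints in different components.
A F (3): add — endpoints in different components.
C F (4): skip — C and F already connected.
C D (5): add — endpoints in different components.
B D (6): skip — B and D already connected.
E F (8): add — endpoints in different components.
MST edge set: {B C, A B, A F, C D, E F}.
Of the listed edges, {} are in the MST → 0.

0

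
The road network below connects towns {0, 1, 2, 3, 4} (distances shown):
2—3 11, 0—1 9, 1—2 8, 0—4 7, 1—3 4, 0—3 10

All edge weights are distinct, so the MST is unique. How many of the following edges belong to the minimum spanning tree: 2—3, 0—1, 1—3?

Kruskal: consider edges lightest-first.
1—3 (4): add — endpoints in different components.
0—4 (7): add — endpoints in different components.
1—2 (8): add — endpoints in different components.
0—1 (9): add — endpoints in different components.
MST edge set: {1—3, 0—4, 1—2, 0—1}.
Of the listed edges, {0—1, 1—3} are in the MST → 2.

2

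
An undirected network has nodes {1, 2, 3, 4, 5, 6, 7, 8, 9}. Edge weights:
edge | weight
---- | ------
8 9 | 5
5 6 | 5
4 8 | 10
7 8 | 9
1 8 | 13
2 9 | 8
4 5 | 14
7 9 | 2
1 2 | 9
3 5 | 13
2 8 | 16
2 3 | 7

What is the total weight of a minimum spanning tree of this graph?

59

Kruskal: consider edges lightest-first.
7 9 (2): add — endpoints in different components.
5 6 (5): add — endpoints in different components.
8 9 (5): add — endpoints in different components.
2 3 (7): add — endpoints in different components.
2 9 (8): add — endpoints in different components.
1 2 (9): add — endpoints in different components.
7 8 (9): skip — 7 and 8 already connected.
4 8 (10): add — endpoints in different components.
1 8 (13): skip — 1 and 8 already connected.
3 5 (13): add — endpoints in different components.
MST edges: 7 9, 5 6, 8 9, 2 3, 2 9, 1 2, 4 8, 3 5; total weight 2+5+5+7+8+9+10+13 = 59.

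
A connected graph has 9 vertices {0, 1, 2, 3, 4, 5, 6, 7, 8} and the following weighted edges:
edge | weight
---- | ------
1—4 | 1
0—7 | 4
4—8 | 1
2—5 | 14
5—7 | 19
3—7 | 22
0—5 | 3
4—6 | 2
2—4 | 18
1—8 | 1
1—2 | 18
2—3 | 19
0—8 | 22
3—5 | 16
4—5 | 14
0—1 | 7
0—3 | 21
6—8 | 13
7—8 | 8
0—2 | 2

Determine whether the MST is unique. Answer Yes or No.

No

Kruskal: consider edges lightest-first.
1—4 (1): add — endpoints in different components.
1—8 (1): add — endpoints in different components.
4—8 (1): skip — 4 and 8 already connected.
0—2 (2): add — endpoints in different components.
4—6 (2): add — endpoints in different components.
0—5 (3): add — endpoints in different components.
0—7 (4): add — endpoints in different components.
0—1 (7): add — endpoints in different components.
7—8 (8): skip — 7 and 8 already connected.
6—8 (13): skip — 6 and 8 already connected.
2—5 (14): skip — 2 and 5 already connected.
4—5 (14): skip — 4 and 5 already connected.
3—5 (16): add — endpoints in different components.
Non-tree edge 4—8 has weight 1, equal to the heaviest edge on its tree cycle — swapping gives another MST of the same weight. Not unique.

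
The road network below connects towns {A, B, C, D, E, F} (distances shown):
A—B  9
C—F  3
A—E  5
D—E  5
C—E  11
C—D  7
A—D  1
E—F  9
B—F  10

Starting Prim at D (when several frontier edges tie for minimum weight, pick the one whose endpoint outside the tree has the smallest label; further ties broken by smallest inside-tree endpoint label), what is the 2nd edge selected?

Prim's algorithm from D:
Step 1: frontier [A—D 1, D—E 5, C—D 7] → take A—D (1); add A.
Step 2: frontier [A—E 5, A—B 9, D—E 5, C—D 7] → take A—E (5); add E.
Step 3: frontier [A—B 9, C—D 7, E—F 9, C—E 11] → take C—D (7); add C.
Step 4: frontier [A—B 9, C—F 3, E—F 9] → take C—F (3); add F.
Step 5: frontier [A—B 9, B—F 10] → take A—B (9); add B.
The 2nd edge added is A—E.

A-E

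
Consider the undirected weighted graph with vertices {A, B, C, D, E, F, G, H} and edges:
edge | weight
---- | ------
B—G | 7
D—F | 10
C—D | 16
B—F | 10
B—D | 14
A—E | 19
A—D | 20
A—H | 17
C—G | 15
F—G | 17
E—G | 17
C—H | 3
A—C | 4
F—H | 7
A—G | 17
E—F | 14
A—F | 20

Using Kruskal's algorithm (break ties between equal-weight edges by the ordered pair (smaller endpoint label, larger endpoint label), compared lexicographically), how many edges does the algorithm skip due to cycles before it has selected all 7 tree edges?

Kruskal's algorithm — process edges by increasing weight (ties by edge label):
C—H (3): add — endpoints in different components.
A—C (4): add — endpoints in different components.
B—G (7): add — endpoints in different components.
F—H (7): add — endpoints in different components.
B—F (10): add — endpoints in different components.
D—F (10): add — endpoints in different components.
B—D (14): skip — B and D already connected.
E—F (14): add — endpoints in different components.
Edges rejected before the tree was complete: 1.

1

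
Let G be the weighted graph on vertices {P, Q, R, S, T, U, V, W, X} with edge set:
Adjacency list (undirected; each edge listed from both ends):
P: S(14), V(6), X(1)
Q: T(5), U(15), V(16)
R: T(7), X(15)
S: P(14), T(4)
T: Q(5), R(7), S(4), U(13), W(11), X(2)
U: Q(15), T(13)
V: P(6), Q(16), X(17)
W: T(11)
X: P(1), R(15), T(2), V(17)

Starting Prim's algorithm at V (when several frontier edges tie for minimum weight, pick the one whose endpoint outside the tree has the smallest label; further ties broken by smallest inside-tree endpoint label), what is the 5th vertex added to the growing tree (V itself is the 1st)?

S

Grow the tree from V using Prim:
Step 1: cheapest edge leaving the tree is P–V (6); add P.
Step 2: cheapest edge leaving the tree is P–X (1); add X.
Step 3: cheapest edge leaving the tree is T–X (2); add T.
Step 4: cheapest edge leaving the tree is S–T (4); add S.
Step 5: cheapest edge leaving the tree is Q–T (5); add Q.
Step 6: cheapest edge leaving the tree is R–T (7); add R.
Step 7: cheapest edge leaving the tree is T–W (11); add W.
Step 8: cheapest edge leaving the tree is T–U (13); add U.
Vertex order: V, P, X, T, S, Q, R, W, U. The 5th vertex is S.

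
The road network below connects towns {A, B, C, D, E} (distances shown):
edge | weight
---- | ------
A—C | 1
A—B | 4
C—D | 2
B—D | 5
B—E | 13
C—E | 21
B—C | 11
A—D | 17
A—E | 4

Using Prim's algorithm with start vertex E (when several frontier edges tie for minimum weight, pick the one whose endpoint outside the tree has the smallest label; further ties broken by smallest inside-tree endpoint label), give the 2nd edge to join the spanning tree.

Prim, starting at E.
Step 1: cheapest edge leaving the tree is A—E (4); add A.
Step 2: cheapest edge leaving the tree is A—C (1); add C.
Step 3: cheapest edge leaving the tree is C—D (2); add D.
Step 4: cheapest edge leaving the tree is A—B (4); add B.
The 2nd edge added is A—C.

A-C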